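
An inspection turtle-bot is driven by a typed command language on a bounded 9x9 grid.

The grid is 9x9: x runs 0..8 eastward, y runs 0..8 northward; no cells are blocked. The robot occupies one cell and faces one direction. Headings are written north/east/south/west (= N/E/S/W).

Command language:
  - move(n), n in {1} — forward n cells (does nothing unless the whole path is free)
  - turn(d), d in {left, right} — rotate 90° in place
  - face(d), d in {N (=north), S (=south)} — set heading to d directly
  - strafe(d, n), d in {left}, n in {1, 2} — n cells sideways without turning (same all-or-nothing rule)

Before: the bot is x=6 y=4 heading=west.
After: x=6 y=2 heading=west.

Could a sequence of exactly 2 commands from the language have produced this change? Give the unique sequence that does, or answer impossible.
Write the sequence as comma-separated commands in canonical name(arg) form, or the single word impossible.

strafe(left, 1), strafe(left, 1)

key: still facing W at the end — nothing in the sequence rotates
from: x=6 y=4 heading=west
1. strafe(left, 1) → x=6 y=3 heading=west
2. strafe(left, 1) → x=6 y=2 heading=west
no other 2-command option fits: unique.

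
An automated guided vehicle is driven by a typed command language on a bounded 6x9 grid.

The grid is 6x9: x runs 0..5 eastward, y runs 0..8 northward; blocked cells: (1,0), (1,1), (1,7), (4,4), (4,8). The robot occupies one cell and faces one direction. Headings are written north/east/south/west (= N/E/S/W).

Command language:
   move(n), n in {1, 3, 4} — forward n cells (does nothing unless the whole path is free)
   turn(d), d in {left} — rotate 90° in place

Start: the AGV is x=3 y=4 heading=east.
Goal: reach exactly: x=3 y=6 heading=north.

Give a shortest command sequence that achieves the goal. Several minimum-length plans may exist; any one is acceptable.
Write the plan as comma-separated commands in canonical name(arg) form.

initial: x=3 y=4 heading=east
step 1 (turn(left)): x=3 y=4 heading=north
step 2 (move(1)): x=3 y=5 heading=north
step 3 (move(1)): x=3 y=6 heading=north
shorter routes all fall short; 3 is best.

turn(left), move(1), move(1)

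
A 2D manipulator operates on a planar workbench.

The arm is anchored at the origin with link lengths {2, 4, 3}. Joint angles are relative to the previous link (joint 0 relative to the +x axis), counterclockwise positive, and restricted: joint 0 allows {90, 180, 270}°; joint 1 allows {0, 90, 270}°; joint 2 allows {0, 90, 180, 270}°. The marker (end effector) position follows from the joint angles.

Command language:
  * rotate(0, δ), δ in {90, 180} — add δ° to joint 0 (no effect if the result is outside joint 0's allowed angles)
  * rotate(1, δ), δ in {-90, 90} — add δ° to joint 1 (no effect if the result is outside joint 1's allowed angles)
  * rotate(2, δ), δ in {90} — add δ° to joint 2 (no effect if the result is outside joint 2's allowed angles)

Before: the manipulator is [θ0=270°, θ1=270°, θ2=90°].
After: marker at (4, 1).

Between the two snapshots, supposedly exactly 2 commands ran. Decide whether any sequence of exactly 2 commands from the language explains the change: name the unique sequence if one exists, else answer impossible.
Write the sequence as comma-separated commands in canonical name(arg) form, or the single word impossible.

rotate(1, 90), rotate(1, 90)

start: [θ0=270°, θ1=270°, θ2=90°]
step 1 (rotate(1, 90)): [θ0=270°, θ1=0°, θ2=90°]
step 2 (rotate(1, 90)): [θ0=270°, θ1=90°, θ2=90°]
uniquely the one of 25 2-step routes that fits.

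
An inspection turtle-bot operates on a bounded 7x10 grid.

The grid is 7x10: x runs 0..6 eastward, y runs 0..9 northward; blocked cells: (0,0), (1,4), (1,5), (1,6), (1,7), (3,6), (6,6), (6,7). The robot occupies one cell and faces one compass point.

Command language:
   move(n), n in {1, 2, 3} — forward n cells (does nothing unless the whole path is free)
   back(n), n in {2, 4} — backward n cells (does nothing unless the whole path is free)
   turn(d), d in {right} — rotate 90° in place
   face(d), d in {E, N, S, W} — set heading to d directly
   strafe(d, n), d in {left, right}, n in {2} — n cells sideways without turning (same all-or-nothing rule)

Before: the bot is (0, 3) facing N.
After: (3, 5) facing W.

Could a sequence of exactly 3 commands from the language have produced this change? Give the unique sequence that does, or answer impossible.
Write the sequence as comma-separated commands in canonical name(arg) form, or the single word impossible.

impossible

checked all 3-command options: none fits.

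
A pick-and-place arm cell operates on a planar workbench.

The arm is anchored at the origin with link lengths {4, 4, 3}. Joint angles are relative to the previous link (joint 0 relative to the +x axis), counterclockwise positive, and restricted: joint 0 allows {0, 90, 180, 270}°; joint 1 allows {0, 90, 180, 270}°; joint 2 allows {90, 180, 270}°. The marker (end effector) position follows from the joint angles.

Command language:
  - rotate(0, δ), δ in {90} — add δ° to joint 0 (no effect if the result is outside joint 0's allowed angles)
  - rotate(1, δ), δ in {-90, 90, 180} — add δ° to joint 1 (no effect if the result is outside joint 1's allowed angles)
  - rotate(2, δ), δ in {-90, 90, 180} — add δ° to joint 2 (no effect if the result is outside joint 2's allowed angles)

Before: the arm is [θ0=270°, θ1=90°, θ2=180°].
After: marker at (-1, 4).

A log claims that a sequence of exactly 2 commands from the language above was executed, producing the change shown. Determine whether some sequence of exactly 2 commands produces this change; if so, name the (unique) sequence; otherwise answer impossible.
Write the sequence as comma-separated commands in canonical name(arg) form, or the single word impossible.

initial: [θ0=270°, θ1=90°, θ2=180°]
step 1 (rotate(0, 90)): [θ0=0°, θ1=90°, θ2=180°]
step 2 (rotate(0, 90)): [θ0=90°, θ1=90°, θ2=180°]
no rival 2-sequence matches.

rotate(0, 90), rotate(0, 90)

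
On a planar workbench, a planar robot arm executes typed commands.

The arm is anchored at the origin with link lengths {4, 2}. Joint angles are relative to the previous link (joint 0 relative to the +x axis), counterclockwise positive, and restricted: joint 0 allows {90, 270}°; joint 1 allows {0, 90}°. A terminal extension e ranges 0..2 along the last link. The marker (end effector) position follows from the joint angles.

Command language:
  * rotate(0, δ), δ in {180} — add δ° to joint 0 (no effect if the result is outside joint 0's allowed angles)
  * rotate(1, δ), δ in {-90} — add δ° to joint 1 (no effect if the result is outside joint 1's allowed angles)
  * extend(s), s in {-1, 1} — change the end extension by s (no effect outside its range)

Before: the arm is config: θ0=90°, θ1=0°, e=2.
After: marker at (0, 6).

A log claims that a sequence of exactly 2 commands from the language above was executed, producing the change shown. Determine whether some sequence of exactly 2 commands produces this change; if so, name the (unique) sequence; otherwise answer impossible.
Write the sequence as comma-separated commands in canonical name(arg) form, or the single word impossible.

extend(-1), extend(-1)

t0: config: θ0=90°, θ1=0°, e=2
t=1 extend(-1) ⇒ config: θ0=90°, θ1=0°, e=1
t=2 extend(-1) ⇒ config: θ0=90°, θ1=0°, e=0
all 16 alternatives checked — unique.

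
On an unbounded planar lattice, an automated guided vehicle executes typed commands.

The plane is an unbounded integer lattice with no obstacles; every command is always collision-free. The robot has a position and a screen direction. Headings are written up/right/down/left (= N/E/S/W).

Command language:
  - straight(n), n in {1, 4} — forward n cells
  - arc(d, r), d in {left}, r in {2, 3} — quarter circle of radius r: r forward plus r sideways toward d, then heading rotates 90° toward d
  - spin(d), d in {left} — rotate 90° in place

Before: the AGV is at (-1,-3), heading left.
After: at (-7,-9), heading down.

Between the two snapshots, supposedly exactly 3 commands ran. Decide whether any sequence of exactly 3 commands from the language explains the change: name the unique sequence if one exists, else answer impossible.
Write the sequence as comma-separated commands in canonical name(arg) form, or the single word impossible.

key: cell and facing (now S) both changed — the 3 commands mix motion and turning
start: at (-1,-3), heading left
t=1 straight(4) ⇒ at (-5,-3), heading left
t=2 arc(left, 2) ⇒ at (-7,-5), heading down
t=3 straight(4) ⇒ at (-7,-9), heading down
uniquely the one of 125 3-step routes that fits.

straight(4), arc(left, 2), straight(4)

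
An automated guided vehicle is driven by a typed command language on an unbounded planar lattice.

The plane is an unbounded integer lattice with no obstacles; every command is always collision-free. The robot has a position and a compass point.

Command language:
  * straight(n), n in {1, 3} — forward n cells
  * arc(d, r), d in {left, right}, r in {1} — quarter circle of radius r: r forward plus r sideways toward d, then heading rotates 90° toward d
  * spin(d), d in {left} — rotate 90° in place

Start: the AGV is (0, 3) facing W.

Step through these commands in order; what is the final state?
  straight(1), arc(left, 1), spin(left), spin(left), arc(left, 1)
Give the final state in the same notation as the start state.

(-3, 3) facing W

from: (0, 3) facing W
[1] after straight(1): (-1, 3) facing W
[2] after arc(left, 1): (-2, 2) facing S
[3] after spin(left): (-2, 2) facing E
[4] after spin(left): (-2, 2) facing N
[5] after arc(left, 1): (-3, 3) facing W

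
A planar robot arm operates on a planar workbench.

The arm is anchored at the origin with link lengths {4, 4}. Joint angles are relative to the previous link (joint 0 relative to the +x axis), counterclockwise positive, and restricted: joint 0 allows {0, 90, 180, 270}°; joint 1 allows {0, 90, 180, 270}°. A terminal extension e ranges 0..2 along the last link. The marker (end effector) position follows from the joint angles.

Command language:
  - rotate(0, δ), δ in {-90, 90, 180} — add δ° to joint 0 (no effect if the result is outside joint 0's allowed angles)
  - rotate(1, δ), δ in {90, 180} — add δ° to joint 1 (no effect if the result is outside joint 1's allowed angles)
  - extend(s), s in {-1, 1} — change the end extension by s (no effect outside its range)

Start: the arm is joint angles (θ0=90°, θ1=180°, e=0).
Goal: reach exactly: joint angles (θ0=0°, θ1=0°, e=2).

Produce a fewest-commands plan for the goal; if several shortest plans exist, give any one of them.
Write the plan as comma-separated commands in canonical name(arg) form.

extend(1), extend(1), rotate(1, 180), rotate(0, -90)

initial: joint angles (θ0=90°, θ1=180°, e=0)
t=1 extend(1) ⇒ joint angles (θ0=90°, θ1=180°, e=1)
t=2 extend(1) ⇒ joint angles (θ0=90°, θ1=180°, e=2)
t=3 rotate(1, 180) ⇒ joint angles (θ0=90°, θ1=0°, e=2)
t=4 rotate(0, -90) ⇒ joint angles (θ0=0°, θ1=0°, e=2)
minimal: 4 command(s), checked below 4.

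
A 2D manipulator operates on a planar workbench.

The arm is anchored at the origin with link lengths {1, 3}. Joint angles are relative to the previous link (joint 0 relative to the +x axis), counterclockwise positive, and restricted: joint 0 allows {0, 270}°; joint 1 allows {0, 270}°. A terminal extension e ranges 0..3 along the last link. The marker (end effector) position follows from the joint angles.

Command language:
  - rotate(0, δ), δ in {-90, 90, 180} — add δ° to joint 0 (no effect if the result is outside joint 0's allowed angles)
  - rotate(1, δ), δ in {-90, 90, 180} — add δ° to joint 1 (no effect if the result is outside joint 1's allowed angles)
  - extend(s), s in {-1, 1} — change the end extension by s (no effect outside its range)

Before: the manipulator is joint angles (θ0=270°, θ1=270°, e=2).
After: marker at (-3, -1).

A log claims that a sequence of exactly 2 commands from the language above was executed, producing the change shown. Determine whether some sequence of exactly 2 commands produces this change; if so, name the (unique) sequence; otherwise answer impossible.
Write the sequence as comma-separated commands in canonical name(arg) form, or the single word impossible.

begin: joint angles (θ0=270°, θ1=270°, e=2)
t=1 extend(-1) ⇒ joint angles (θ0=270°, θ1=270°, e=1)
t=2 extend(-1) ⇒ joint angles (θ0=270°, θ1=270°, e=0)
no rival 2-sequence matches.

extend(-1), extend(-1)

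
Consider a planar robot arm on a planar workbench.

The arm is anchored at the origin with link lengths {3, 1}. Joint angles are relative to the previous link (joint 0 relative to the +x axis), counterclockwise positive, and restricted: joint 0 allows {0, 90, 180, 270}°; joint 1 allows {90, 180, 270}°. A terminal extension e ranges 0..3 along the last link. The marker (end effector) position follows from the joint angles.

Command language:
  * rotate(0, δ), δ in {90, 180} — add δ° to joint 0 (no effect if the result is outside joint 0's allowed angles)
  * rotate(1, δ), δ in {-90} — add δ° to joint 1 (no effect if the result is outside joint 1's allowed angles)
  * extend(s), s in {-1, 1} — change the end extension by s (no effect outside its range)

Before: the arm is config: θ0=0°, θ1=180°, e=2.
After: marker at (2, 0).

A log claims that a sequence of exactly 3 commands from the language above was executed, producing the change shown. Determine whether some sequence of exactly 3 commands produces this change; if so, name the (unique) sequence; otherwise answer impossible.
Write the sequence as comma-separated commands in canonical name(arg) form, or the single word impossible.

from: config: θ0=0°, θ1=180°, e=2
t=1 extend(-1) ⇒ config: θ0=0°, θ1=180°, e=1
t=2 extend(-1) ⇒ config: θ0=0°, θ1=180°, e=0
t=3 extend(-1) ⇒ config: θ0=0°, θ1=180°, e=0
all 125 alternatives checked — unique.

extend(-1), extend(-1), extend(-1)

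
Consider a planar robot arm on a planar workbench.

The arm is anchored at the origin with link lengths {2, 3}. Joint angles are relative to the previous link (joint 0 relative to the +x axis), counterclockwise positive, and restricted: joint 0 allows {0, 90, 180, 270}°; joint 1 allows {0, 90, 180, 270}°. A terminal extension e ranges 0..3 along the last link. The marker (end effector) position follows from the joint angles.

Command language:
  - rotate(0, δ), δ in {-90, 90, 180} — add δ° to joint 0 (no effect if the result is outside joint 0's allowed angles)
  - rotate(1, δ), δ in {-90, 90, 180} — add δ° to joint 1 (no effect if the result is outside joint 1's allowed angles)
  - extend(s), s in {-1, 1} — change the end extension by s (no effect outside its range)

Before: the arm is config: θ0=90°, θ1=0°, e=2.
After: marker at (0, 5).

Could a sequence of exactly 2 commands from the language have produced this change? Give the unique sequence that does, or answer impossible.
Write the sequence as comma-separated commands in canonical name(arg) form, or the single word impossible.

extend(-1), extend(-1)

t0: config: θ0=90°, θ1=0°, e=2
[1] after extend(-1): config: θ0=90°, θ1=0°, e=1
[2] after extend(-1): config: θ0=90°, θ1=0°, e=0
no other 2-command option fits: unique.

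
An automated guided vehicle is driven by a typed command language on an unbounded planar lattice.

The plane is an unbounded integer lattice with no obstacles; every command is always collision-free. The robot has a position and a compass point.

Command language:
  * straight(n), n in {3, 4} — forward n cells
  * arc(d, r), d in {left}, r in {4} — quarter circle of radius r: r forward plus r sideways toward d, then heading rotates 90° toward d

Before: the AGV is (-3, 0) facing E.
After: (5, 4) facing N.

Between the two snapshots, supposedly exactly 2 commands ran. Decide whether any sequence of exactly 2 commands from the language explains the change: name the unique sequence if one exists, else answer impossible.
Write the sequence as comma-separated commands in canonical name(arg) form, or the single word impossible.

straight(4), arc(left, 4)

key: running arc(left, 4) before straight(4) would end elsewhere — order is forced
from: (-3, 0) facing E
step 1 (straight(4)): (1, 0) facing E
step 2 (arc(left, 4)): (5, 4) facing N
all 9 alternatives checked — unique.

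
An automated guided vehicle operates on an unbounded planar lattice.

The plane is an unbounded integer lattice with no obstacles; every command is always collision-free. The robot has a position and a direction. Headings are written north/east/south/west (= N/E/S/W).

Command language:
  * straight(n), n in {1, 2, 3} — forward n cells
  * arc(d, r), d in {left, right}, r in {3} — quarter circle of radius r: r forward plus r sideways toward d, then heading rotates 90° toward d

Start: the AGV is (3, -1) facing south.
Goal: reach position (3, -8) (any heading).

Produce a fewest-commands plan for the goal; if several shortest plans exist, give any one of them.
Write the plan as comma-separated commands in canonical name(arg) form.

straight(1), straight(3), straight(3)

from: (3, -1) facing south
[1] after straight(1): (3, -2) facing south
[2] after straight(3): (3, -5) facing south
[3] after straight(3): (3, -8) facing south
shorter routes all fall short; 3 is best.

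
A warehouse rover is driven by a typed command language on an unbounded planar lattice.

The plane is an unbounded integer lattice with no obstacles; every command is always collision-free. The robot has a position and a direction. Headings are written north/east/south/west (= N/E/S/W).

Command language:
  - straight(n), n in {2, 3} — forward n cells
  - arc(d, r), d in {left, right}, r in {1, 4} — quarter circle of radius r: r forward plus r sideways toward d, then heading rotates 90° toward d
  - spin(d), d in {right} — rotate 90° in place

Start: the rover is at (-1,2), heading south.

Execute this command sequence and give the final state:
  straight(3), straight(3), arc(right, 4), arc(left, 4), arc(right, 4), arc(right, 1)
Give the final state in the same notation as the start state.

start: at (-1,2), heading south
1. straight(3) → at (-1,-1), heading south
2. straight(3) → at (-1,-4), heading south
3. arc(right, 4) → at (-5,-8), heading west
4. arc(left, 4) → at (-9,-12), heading south
5. arc(right, 4) → at (-13,-16), heading west
6. arc(right, 1) → at (-14,-15), heading north

at (-14,-15), heading north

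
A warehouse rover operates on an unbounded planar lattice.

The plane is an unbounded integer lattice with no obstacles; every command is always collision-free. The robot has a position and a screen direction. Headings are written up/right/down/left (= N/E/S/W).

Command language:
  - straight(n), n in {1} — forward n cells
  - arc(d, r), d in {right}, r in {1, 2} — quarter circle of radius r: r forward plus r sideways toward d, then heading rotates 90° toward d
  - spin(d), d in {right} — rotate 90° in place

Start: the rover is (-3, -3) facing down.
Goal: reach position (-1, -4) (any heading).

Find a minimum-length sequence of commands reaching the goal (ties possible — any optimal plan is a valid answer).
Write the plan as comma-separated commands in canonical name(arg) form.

spin(right), spin(right), spin(right), straight(1), arc(right, 1)

start: (-3, -3) facing down
t=1 spin(right) ⇒ (-3, -3) facing left
t=2 spin(right) ⇒ (-3, -3) facing up
t=3 spin(right) ⇒ (-3, -3) facing right
t=4 straight(1) ⇒ (-2, -3) facing right
t=5 arc(right, 1) ⇒ (-1, -4) facing down
no 4-step plan works, so 5 is optimal.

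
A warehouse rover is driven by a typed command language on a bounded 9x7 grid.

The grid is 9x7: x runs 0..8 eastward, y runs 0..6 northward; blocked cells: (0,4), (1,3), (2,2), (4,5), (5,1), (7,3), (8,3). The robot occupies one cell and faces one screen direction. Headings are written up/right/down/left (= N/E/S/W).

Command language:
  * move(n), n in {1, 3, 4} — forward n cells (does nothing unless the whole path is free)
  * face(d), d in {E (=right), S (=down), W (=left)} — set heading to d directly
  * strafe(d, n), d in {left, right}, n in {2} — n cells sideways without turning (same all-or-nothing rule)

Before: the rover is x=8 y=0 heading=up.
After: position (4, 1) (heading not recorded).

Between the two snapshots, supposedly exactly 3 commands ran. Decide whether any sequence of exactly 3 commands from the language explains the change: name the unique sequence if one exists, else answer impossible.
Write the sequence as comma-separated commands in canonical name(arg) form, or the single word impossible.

strafe(left, 2), strafe(left, 2), move(1)

key: order matters: swapping strafe(left, 2) and move(1) lands elsewhere
from: x=8 y=0 heading=up
[1] after strafe(left, 2): x=6 y=0 heading=up
[2] after strafe(left, 2): x=4 y=0 heading=up
[3] after move(1): x=4 y=1 heading=up
no rival 3-sequence matches.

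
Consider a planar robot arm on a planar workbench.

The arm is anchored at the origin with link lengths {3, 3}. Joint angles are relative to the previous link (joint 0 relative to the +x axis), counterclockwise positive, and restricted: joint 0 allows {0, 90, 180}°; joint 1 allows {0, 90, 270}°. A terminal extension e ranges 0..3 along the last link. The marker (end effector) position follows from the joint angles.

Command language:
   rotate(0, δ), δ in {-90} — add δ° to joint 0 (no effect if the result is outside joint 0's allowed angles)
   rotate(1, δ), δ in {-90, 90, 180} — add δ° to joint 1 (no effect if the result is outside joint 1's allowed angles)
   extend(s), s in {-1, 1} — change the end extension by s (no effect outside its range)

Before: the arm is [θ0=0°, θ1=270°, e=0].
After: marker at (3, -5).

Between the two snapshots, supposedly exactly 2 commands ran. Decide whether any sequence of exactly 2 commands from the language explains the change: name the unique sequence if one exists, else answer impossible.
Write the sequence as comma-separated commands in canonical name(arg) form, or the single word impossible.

from: [θ0=0°, θ1=270°, e=0]
[1] after extend(1): [θ0=0°, θ1=270°, e=1]
[2] after extend(1): [θ0=0°, θ1=270°, e=2]
no other 2-command option fits: unique.

extend(1), extend(1)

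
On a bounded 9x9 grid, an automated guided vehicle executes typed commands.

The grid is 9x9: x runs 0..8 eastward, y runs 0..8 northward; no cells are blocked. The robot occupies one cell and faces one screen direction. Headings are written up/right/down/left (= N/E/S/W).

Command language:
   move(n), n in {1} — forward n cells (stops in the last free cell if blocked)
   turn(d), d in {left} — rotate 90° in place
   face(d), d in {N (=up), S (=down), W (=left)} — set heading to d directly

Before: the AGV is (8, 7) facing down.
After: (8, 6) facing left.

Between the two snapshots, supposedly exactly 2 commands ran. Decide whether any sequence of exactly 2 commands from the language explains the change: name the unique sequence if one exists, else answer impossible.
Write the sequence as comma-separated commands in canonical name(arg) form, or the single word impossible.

key: order matters: swapping move(1) and face(W) lands elsewhere
initial: (8, 7) facing down
step 1 (move(1)): (8, 6) facing down
step 2 (face(W)): (8, 6) facing left
all 25 alternatives checked — unique.

move(1), face(W)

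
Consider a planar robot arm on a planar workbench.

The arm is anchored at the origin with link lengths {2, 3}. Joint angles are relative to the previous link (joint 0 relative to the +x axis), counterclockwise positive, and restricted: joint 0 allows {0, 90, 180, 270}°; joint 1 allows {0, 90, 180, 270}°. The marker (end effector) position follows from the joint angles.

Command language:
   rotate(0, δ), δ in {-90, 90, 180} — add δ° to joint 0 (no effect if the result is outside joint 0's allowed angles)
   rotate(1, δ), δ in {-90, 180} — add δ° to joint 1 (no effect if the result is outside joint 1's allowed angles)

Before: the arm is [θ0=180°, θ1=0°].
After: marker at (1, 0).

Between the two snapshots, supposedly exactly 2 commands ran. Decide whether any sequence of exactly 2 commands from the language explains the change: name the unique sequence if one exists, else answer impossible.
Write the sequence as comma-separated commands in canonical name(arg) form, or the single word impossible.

rotate(1, -90), rotate(1, -90)

from: [θ0=180°, θ1=0°]
[1] after rotate(1, -90): [θ0=180°, θ1=270°]
[2] after rotate(1, -90): [θ0=180°, θ1=180°]
uniquely the one of 25 2-step routes that fits.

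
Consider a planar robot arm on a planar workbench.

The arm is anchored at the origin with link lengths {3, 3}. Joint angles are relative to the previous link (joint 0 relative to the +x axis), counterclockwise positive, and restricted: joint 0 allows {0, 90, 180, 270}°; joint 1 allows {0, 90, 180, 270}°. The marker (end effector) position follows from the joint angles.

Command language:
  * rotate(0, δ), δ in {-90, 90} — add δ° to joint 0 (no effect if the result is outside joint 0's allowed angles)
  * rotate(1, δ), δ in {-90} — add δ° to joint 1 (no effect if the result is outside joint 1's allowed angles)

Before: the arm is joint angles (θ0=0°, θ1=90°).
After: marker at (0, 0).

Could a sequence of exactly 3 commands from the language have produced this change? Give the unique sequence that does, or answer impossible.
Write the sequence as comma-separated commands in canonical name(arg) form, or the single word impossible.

from: joint angles (θ0=0°, θ1=90°)
step 1 (rotate(1, -90)): joint angles (θ0=0°, θ1=0°)
step 2 (rotate(1, -90)): joint angles (θ0=0°, θ1=270°)
step 3 (rotate(1, -90)): joint angles (θ0=0°, θ1=180°)
uniquely the one of 27 3-step routes that fits.

rotate(1, -90), rotate(1, -90), rotate(1, -90)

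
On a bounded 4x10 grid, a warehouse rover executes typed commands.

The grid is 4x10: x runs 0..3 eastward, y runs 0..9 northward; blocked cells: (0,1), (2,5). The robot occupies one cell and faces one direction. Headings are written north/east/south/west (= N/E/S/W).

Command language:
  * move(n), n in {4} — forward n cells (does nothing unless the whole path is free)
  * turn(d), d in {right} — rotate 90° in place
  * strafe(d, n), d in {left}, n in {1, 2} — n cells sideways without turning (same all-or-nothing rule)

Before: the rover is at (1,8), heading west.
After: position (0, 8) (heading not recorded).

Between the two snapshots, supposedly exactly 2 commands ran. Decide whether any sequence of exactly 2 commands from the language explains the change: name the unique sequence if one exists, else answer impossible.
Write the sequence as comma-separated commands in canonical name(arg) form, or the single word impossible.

turn(right), strafe(left, 1)

key: running strafe(left, 1) before turn(right) would end elsewhere — order is forced
initial: at (1,8), heading west
[1] after turn(right): at (1,8), heading north
[2] after strafe(left, 1): at (0,8), heading north
uniquely the one of 16 2-step routes that fits.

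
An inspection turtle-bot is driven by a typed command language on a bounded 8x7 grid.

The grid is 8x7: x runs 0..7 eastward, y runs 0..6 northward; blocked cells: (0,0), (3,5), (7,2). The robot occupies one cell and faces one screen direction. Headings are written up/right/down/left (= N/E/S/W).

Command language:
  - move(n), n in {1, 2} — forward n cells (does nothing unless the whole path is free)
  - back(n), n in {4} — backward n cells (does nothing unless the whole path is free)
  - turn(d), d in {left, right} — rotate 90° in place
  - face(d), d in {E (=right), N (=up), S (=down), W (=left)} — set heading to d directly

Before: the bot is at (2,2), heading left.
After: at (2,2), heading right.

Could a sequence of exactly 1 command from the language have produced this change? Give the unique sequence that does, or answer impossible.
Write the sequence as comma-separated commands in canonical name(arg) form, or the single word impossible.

face(E)

key: (2,2) unchanged — the single command moves nothing
from: at (2,2), heading left
[1] after face(E): at (2,2), heading right
all 9 alternatives checked — unique.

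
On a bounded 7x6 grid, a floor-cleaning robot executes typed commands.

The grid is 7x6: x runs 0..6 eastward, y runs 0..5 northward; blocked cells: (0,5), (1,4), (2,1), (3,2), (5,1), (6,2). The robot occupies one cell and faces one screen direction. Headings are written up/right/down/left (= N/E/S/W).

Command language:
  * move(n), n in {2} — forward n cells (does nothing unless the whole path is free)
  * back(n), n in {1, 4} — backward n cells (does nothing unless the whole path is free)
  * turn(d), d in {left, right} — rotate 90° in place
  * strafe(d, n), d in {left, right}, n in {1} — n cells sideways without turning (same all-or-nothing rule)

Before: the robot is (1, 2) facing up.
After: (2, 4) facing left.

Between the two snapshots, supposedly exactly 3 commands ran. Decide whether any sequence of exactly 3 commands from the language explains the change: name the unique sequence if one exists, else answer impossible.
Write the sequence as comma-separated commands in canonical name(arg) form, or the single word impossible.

strafe(right, 1), move(2), turn(left)

key: cell and facing (now W) both changed — the 3 commands mix motion and turning
t0: (1, 2) facing up
t=1 strafe(right, 1) ⇒ (2, 2) facing up
t=2 move(2) ⇒ (2, 4) facing up
t=3 turn(left) ⇒ (2, 4) facing left
uniquely the one of 343 3-step routes that fits.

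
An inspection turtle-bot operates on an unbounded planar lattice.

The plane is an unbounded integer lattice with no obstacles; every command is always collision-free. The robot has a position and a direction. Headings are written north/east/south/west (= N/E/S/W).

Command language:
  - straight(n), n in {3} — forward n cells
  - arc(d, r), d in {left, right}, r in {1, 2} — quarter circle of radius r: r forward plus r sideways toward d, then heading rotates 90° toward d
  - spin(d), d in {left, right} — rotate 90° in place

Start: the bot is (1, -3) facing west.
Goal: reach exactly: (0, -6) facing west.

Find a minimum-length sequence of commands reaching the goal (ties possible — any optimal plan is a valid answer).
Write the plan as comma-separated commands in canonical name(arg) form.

from: (1, -3) facing west
step 1 (arc(left, 1)): (0, -4) facing south
step 2 (arc(left, 1)): (1, -5) facing east
step 3 (spin(right)): (1, -5) facing south
step 4 (arc(right, 1)): (0, -6) facing west
nothing shorter than 4 reaches the goal.

arc(left, 1), arc(left, 1), spin(right), arc(right, 1)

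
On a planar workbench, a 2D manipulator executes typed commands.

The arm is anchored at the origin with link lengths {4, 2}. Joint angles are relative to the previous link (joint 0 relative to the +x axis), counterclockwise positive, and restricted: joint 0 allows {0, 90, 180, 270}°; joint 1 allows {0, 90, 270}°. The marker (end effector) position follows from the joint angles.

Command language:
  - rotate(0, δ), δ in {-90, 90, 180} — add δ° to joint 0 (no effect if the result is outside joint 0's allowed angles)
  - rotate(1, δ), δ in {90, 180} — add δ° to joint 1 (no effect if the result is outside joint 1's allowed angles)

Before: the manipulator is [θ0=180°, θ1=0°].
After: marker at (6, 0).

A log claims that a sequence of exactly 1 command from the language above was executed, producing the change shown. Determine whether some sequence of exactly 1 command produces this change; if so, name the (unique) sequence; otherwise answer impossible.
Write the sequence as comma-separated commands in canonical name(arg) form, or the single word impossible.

start: [θ0=180°, θ1=0°]
[1] after rotate(0, 180): [θ0=0°, θ1=0°]
no other 1-command option fits: unique.

rotate(0, 180)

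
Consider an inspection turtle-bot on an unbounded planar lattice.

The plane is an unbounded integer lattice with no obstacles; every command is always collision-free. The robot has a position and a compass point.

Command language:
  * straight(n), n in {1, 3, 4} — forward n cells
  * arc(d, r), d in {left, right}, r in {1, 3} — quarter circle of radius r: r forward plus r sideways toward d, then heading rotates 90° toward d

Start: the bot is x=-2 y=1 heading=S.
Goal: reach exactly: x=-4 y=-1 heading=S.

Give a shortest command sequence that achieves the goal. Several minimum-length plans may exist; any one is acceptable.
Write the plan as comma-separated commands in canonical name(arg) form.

start: x=-2 y=1 heading=S
t=1 arc(right, 1) ⇒ x=-3 y=0 heading=W
t=2 arc(left, 1) ⇒ x=-4 y=-1 heading=S
no 1-step plan works, so 2 is optimal.

arc(right, 1), arc(left, 1)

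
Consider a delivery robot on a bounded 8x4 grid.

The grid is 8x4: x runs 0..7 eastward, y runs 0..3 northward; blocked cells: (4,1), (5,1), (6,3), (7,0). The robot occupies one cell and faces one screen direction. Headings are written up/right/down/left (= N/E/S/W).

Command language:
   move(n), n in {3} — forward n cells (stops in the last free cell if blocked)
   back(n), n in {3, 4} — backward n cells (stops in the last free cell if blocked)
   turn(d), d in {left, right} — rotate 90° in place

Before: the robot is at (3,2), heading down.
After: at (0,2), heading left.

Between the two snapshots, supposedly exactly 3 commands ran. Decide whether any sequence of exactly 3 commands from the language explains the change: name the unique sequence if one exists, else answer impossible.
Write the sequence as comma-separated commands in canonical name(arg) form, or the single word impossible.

key: order matters: swapping turn(right) and move(3) lands elsewhere
begin: at (3,2), heading down
step 1 (turn(right)): at (3,2), heading left
step 2 (move(3)): at (0,2), heading left
step 3 (move(3)): at (0,2), heading left
all 125 alternatives checked — unique.

turn(right), move(3), move(3)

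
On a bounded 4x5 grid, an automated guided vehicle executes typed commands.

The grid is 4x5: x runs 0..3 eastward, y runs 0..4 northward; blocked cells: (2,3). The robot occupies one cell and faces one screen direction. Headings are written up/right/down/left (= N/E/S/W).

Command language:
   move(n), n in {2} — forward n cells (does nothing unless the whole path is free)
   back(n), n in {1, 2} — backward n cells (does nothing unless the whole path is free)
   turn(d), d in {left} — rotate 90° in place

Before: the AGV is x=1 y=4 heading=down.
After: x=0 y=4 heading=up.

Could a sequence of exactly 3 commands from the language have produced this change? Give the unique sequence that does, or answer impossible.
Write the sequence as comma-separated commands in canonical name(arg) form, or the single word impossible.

key: position moved to (0,4) AND the heading swung to N — translation plus rotation needed
initial: x=1 y=4 heading=down
step 1 (turn(left)): x=1 y=4 heading=right
step 2 (back(1)): x=0 y=4 heading=right
step 3 (turn(left)): x=0 y=4 heading=up
no other 3-command option fits: unique.

turn(left), back(1), turn(left)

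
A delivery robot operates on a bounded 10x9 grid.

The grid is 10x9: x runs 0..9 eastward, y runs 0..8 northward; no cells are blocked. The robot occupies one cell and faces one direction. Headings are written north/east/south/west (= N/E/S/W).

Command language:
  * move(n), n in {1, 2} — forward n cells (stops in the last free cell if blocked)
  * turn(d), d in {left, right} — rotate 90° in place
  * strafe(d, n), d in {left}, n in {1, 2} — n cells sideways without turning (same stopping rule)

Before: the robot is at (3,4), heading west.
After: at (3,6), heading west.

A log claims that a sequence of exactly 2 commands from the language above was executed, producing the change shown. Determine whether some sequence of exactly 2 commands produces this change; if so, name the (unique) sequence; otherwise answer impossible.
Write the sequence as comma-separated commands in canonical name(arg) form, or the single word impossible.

all 36 sequences checked — none match.

impossible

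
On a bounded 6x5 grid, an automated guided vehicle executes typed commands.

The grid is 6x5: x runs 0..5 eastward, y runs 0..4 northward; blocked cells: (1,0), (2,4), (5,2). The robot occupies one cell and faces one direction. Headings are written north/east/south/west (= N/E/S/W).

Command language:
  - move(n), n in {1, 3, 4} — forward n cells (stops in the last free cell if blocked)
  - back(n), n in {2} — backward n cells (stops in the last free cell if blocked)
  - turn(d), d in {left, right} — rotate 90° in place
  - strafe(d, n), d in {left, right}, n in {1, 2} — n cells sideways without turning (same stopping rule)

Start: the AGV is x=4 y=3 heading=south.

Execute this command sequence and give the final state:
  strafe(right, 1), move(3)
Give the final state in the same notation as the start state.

begin: x=4 y=3 heading=south
t=1 strafe(right, 1) ⇒ x=3 y=3 heading=south
t=2 move(3) ⇒ x=3 y=0 heading=south

x=3 y=0 heading=south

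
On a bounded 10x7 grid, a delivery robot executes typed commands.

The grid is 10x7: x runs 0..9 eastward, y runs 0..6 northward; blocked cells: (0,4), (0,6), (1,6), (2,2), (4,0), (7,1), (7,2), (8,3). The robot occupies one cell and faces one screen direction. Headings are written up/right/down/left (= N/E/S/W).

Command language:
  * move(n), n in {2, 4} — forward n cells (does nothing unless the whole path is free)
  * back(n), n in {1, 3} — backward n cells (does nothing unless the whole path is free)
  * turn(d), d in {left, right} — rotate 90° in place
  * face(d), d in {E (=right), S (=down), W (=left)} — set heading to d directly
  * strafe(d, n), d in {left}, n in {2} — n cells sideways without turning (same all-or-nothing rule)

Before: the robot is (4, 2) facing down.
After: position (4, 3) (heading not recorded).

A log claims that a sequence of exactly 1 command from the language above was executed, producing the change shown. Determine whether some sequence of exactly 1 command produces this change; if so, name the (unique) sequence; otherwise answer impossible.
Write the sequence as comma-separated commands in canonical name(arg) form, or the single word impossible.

back(1)

initial: (4, 2) facing down
[1] after back(1): (4, 3) facing down
no rival 1-sequence matches.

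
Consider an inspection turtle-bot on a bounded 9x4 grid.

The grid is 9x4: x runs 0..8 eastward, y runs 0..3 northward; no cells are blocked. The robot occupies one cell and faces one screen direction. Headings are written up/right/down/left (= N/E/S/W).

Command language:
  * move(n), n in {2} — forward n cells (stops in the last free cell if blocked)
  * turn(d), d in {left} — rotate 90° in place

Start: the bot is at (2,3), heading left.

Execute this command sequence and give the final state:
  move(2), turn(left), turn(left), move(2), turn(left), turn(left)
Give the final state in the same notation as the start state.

at (2,3), heading left

begin: at (2,3), heading left
t=1 move(2) ⇒ at (0,3), heading left
t=2 turn(left) ⇒ at (0,3), heading down
t=3 turn(left) ⇒ at (0,3), heading right
t=4 move(2) ⇒ at (2,3), heading right
t=5 turn(left) ⇒ at (2,3), heading up
t=6 turn(left) ⇒ at (2,3), heading left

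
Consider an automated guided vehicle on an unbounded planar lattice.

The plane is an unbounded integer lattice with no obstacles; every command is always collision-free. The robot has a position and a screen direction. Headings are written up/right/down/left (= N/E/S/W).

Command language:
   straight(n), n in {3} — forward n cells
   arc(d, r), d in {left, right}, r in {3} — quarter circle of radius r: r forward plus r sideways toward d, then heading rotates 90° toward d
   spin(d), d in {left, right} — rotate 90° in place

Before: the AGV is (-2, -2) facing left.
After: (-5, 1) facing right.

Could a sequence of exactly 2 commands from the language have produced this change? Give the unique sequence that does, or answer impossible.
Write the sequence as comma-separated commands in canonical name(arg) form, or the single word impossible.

arc(right, 3), spin(right)

key: position moved to (-5,1) AND the heading swung to E — translation plus rotation needed
begin: (-2, -2) facing left
step 1 (arc(right, 3)): (-5, 1) facing up
step 2 (spin(right)): (-5, 1) facing right
no other 2-command option fits: unique.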